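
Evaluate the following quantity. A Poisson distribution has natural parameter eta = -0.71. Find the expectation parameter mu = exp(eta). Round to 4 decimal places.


Expectation parameter for Poisson exponential family:
mu = exp(eta).
eta = -0.71.
mu = exp(-0.71) = 0.4916

0.4916


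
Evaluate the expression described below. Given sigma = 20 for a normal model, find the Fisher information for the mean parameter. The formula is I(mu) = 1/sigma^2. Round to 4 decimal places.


The Fisher information for the mean of a normal distribution is I(mu) = 1/sigma^2.
sigma = 20, so sigma^2 = 400.
I(mu) = 1/400 = 0.0025

0.0025


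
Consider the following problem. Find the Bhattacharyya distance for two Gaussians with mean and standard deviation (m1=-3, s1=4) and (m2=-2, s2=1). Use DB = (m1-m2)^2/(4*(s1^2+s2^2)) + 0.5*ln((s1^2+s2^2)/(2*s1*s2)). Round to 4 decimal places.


Bhattacharyya distance between two Gaussians:
DB = (m1-m2)^2/(4*(s1^2+s2^2)) + (1/2)*ln((s1^2+s2^2)/(2*s1*s2)).
(m1-m2)^2 = (-1)^2 = 1.
s1^2+s2^2 = 16 + 1 = 17.
term1 = 1/68 = 0.014706.
term2 = 0.5*ln(17/8.0) = 0.376886.
DB = 0.014706 + 0.376886 = 0.3916

0.3916


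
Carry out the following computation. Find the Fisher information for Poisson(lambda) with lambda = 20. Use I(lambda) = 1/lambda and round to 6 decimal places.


Fisher information for Poisson: I(lambda) = 1/lambda.
lambda = 20.
I(lambda) = 1/20 = 0.050000

0.050000


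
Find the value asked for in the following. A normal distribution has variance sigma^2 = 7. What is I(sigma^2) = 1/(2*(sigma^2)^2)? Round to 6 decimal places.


Fisher information for variance: I(sigma^2) = 1/(2*sigma^4).
sigma^2 = 7, so sigma^4 = 49.
I = 1/(2*49) = 1/98 = 0.010204

0.010204


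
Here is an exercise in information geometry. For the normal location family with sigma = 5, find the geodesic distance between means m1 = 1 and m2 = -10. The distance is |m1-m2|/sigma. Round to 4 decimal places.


On the fixed-variance normal subfamily, geodesic distance = |m1-m2|/sigma.
|1 - -10| = 11.
sigma = 5.
d = 11/5 = 2.2000

2.2000


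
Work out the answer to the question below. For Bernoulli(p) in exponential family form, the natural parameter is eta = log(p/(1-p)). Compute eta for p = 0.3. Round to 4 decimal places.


Natural parameter for Bernoulli: eta = log(p/(1-p)).
p = 0.3, 1-p = 0.7.
p/(1-p) = 0.428571.
eta = log(0.428571) = -0.8473

-0.8473


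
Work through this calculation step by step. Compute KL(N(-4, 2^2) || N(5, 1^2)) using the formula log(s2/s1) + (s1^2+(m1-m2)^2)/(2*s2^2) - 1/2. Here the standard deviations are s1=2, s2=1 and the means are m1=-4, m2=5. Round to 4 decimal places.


KL divergence between normal distributions:
KL = log(s2/s1) + (s1^2 + (m1-m2)^2)/(2*s2^2) - 1/2.
log(1/2) = -0.693147.
(2^2 + (-4-5)^2)/(2*1^2) = (4 + 81)/2 = 42.5.
KL = -0.693147 + 42.5 - 0.5 = 41.3069

41.3069


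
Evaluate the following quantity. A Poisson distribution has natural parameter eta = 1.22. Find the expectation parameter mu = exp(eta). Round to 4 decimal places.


Expectation parameter for Poisson exponential family:
mu = exp(eta).
eta = 1.22.
mu = exp(1.22) = 3.3872

3.3872


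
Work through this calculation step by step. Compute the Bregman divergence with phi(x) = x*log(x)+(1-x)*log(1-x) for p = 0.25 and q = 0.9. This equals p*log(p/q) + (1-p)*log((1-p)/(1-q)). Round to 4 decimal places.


Bregman divergence with negative entropy generator:
D = p*log(p/q) + (1-p)*log((1-p)/(1-q)).
p = 0.25, q = 0.9.
p*log(p/q) = 0.25*log(0.25/0.9) = -0.320233.
(1-p)*log((1-p)/(1-q)) = 0.75*log(0.75/0.1) = 1.511177.
D = -0.320233 + 1.511177 = 1.1909

1.1909


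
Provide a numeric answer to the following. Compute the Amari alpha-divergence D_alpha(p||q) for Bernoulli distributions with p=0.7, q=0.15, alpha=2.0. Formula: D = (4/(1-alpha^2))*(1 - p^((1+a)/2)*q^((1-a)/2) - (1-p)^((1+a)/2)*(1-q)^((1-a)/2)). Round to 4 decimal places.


Amari alpha-divergence:
D = (4/(1-alpha^2))*(1 - p^((1+a)/2)*q^((1-a)/2) - (1-p)^((1+a)/2)*(1-q)^((1-a)/2)).
alpha = 2.0, p = 0.7, q = 0.15.
e1 = (1+alpha)/2 = 1.5, e2 = (1-alpha)/2 = -0.5.
t1 = p^e1 * q^e2 = 0.7^1.5 * 0.15^-0.5 = 1.512173.
t2 = (1-p)^e1 * (1-q)^e2 = 0.3^1.5 * 0.85^-0.5 = 0.178227.
4/(1-alpha^2) = -1.333333.
D = -1.333333*(1 - 1.512173 - 0.178227) = 0.9205

0.9205


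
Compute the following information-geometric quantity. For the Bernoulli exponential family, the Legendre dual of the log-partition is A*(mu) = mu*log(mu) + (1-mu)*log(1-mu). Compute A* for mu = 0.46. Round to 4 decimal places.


Legendre transform for Bernoulli:
A*(mu) = mu*log(mu) + (1-mu)*log(1-mu).
mu = 0.46, 1-mu = 0.54.
mu*log(mu) = 0.46*log(0.46) = -0.357203.
(1-mu)*log(1-mu) = 0.54*log(0.54) = -0.332741.
A* = -0.357203 + -0.332741 = -0.6899

-0.6899


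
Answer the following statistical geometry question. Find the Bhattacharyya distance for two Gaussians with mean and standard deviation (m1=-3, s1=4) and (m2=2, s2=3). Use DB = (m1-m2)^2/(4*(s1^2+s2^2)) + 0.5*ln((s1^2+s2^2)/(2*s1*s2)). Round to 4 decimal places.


Bhattacharyya distance between two Gaussians:
DB = (m1-m2)^2/(4*(s1^2+s2^2)) + (1/2)*ln((s1^2+s2^2)/(2*s1*s2)).
(m1-m2)^2 = (-5)^2 = 25.
s1^2+s2^2 = 16 + 9 = 25.
term1 = 25/100 = 0.25.
term2 = 0.5*ln(25/24.0) = 0.020411.
DB = 0.25 + 0.020411 = 0.2704

0.2704


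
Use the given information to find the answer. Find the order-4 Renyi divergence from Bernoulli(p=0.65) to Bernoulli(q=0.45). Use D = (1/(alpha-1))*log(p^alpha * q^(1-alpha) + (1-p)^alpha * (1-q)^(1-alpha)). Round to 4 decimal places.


Renyi divergence of order alpha between Bernoulli distributions:
D = (1/(alpha-1))*log(p^alpha * q^(1-alpha) + (1-p)^alpha * (1-q)^(1-alpha)).
alpha = 4, p = 0.65, q = 0.45.
p^alpha * q^(1-alpha) = 0.65^4 * 0.45^-3 = 1.958916.
(1-p)^alpha * (1-q)^(1-alpha) = 0.35^4 * 0.55^-3 = 0.090195.
sum = 1.958916 + 0.090195 = 2.049112.
D = (1/3)*log(2.049112) = 0.2391

0.2391


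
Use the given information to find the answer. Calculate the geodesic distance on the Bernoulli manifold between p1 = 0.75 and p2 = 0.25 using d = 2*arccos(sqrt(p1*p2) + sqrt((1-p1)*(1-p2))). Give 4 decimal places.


Geodesic distance on Bernoulli manifold:
d(p1,p2) = 2*arccos(sqrt(p1*p2) + sqrt((1-p1)*(1-p2))).
sqrt(p1*p2) = sqrt(0.75*0.25) = 0.433013.
sqrt((1-p1)*(1-p2)) = sqrt(0.25*0.75) = 0.433013.
arg = 0.433013 + 0.433013 = 0.866025.
d = 2*arccos(0.866025) = 1.0472

1.0472


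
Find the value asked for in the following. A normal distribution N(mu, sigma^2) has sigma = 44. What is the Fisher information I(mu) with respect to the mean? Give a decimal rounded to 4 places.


The Fisher information for the mean of a normal distribution is I(mu) = 1/sigma^2.
sigma = 44, so sigma^2 = 1936.
I(mu) = 1/1936 = 0.0005

0.0005


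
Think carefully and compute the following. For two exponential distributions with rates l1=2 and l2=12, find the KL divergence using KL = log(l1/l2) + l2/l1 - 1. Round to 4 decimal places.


KL divergence for exponential family:
KL = log(l1/l2) + l2/l1 - 1.
log(2/12) = -1.791759.
12/2 = 6.0.
KL = -1.791759 + 6.0 - 1 = 3.2082

3.2082


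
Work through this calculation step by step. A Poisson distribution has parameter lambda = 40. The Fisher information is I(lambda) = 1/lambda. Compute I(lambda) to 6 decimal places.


Fisher information for Poisson: I(lambda) = 1/lambda.
lambda = 40.
I(lambda) = 1/40 = 0.025000

0.025000


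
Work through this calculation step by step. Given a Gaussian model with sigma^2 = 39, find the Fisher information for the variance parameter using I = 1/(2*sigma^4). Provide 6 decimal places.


Fisher information for variance: I(sigma^2) = 1/(2*sigma^4).
sigma^2 = 39, so sigma^4 = 1521.
I = 1/(2*1521) = 1/3042 = 0.000329

0.000329


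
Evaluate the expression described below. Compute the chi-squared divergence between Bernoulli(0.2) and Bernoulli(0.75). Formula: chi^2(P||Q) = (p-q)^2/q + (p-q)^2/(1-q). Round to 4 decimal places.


Chi-squared divergence between Bernoulli distributions:
chi^2 = (p-q)^2/q + (p-q)^2/(1-q).
p = 0.2, q = 0.75, p-q = -0.55.
(p-q)^2 = 0.3025.
term1 = 0.3025/0.75 = 0.403333.
term2 = 0.3025/0.25 = 1.21.
chi^2 = 0.403333 + 1.21 = 1.6133

1.6133


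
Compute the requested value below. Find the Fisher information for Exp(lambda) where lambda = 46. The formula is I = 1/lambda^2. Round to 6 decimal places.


Fisher information for exponential: I(lambda) = 1/lambda^2.
lambda = 46, lambda^2 = 2116.
I = 1/2116 = 0.000473

0.000473


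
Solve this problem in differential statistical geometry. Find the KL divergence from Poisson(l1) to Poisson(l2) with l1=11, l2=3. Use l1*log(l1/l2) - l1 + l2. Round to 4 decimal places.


KL divergence for Poisson:
KL = l1*log(l1/l2) - l1 + l2.
l1 = 11, l2 = 3.
log(11/3) = 1.299283.
l1*log(l1/l2) = 11 * 1.299283 = 14.292113.
KL = 14.292113 - 11 + 3 = 6.2921

6.2921


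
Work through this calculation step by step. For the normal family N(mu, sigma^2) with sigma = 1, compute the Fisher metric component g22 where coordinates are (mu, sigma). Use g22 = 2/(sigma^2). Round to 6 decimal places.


For the 2-parameter normal family, the Fisher metric has:
  g11 = 1/sigma^2, g22 = 2/sigma^2.
sigma = 1, sigma^2 = 1.
g22 = 2.000000

2.000000


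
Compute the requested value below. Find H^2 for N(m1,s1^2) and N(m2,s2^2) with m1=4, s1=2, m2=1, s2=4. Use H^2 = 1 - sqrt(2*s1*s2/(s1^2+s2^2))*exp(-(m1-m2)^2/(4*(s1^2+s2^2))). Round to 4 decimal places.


Squared Hellinger distance for Gaussians:
H^2 = 1 - sqrt(2*s1*s2/(s1^2+s2^2)) * exp(-(m1-m2)^2/(4*(s1^2+s2^2))).
s1^2 = 4, s2^2 = 16, s1^2+s2^2 = 20.
sqrt(2*2*4/(20)) = 0.894427.
(m1-m2)^2 = (3)^2 = 9.
exp(-9/(4*20)) = exp(-0.1125) = 0.893597.
H^2 = 1 - 0.894427*0.893597 = 0.2007

0.2007


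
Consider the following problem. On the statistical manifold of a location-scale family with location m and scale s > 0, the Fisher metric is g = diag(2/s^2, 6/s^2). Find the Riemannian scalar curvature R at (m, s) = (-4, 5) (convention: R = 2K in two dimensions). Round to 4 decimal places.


The metric has the form g = (A dm^2 + B ds^2)/s^2 with A = 2, B = 6.
Substitute u = sqrt(A/B)*m: g = B*(du^2 + ds^2)/s^2, i.e. B times the
Poincare upper half-plane metric, which has constant Gaussian curvature -1.
Scaling a 2D metric by a constant c divides the Gaussian curvature by c,
so K = -1/B = -1/(6) = -0.1667 everywhere (the point (m, s) = (-4, 5) is irrelevant:
the curvature is constant).
Scalar curvature in dimension 2: R = 2K = -2/(6) = -0.3333.

-0.3333


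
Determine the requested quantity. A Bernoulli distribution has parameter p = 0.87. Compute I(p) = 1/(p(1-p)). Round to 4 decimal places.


For Bernoulli(p), Fisher information is I(p) = 1/(p*(1-p)).
p = 0.87, 1-p = 0.13.
p*(1-p) = 0.1131.
I(p) = 1/0.1131 = 8.8417

8.8417


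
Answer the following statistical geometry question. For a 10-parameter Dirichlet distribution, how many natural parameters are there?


Exponential family dimension calculation:
Dirichlet with 10 components has 10 natural parameters.

10


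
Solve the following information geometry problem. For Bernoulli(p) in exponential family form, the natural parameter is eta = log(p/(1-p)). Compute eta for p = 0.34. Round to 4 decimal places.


Natural parameter for Bernoulli: eta = log(p/(1-p)).
p = 0.34, 1-p = 0.66.
p/(1-p) = 0.515152.
eta = log(0.515152) = -0.6633

-0.6633


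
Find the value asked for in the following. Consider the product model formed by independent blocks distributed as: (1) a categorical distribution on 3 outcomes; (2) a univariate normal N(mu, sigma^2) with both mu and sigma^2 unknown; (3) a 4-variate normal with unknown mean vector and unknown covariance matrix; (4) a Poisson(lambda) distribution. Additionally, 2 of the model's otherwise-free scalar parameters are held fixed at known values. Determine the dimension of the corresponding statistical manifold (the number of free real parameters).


The dimension of a statistical manifold equals the number of free
(independent) real parameters of the model. For a product of independent
blocks the parameter counts add.
- categorical on 3 outcomes (probabilities sum to 1): 3-1 = 2.
- normal (mu, sigma^2): 2.
- 4-variate normal: 4 (mean) + 4*5/2 = 10 (symmetric covariance) = 14.
- Poisson (lambda): 1.
Total = 2 + 2 + 14 + 1 = 19.
2 parameter(s) fixed at known values: 19 - 2 = 17.
Dimension = 17

17


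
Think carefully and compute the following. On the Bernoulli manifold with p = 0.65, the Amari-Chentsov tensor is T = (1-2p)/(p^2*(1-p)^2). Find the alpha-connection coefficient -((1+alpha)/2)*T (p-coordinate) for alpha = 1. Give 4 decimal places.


Skewness (Amari-Chentsov) tensor: T = (1-2p)/(p^2*(1-p)^2).
p = 0.65, 1-2p = -0.3, p^2 = 0.4225, (1-p)^2 = 0.1225.
T = -0.3/(0.4225 * 0.1225) = -5.796401.
In the p-coordinate, Gamma^(alpha) = Gamma^(0) - (alpha/2)*T with Gamma^(0) = (1/2)*g'(p) = -T/2,
so Gamma^(alpha) = -((1+alpha)/2)*T.
alpha = 1, -(1+alpha)/2 = -1.0.
Gamma = -1.0 * -5.796401 = 5.7964

5.7964


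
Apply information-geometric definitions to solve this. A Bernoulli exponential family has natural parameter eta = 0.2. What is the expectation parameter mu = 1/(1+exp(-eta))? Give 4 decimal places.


Dual coordinate (expectation parameter) for Bernoulli:
mu = 1/(1+exp(-eta)).
eta = 0.2.
exp(-eta) = exp(-0.2) = 0.818731.
mu = 1/(1+0.818731) = 0.5498

0.5498


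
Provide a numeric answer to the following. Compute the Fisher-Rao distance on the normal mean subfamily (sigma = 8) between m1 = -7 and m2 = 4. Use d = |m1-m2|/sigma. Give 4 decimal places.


On the fixed-variance normal subfamily, geodesic distance = |m1-m2|/sigma.
|-7 - 4| = 11.
sigma = 8.
d = 11/8 = 1.3750

1.3750


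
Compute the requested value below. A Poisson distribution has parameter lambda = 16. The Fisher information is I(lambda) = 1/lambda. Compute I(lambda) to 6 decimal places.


Fisher information for Poisson: I(lambda) = 1/lambda.
lambda = 16.
I(lambda) = 1/16 = 0.062500

0.062500


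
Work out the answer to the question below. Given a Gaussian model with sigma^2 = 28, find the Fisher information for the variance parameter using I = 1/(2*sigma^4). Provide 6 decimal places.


Fisher information for variance: I(sigma^2) = 1/(2*sigma^4).
sigma^2 = 28, so sigma^4 = 784.
I = 1/(2*784) = 1/1568 = 0.000638

0.000638


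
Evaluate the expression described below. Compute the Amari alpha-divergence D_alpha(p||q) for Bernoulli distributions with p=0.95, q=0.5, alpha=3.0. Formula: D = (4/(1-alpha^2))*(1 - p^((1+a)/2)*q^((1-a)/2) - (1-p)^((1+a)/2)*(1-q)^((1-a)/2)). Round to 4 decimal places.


Amari alpha-divergence:
D = (4/(1-alpha^2))*(1 - p^((1+a)/2)*q^((1-a)/2) - (1-p)^((1+a)/2)*(1-q)^((1-a)/2)).
alpha = 3.0, p = 0.95, q = 0.5.
e1 = (1+alpha)/2 = 2.0, e2 = (1-alpha)/2 = -1.0.
t1 = p^e1 * q^e2 = 0.95^2.0 * 0.5^-1.0 = 1.805.
t2 = (1-p)^e1 * (1-q)^e2 = 0.05^2.0 * 0.5^-1.0 = 0.005.
4/(1-alpha^2) = -0.5.
D = -0.5*(1 - 1.805 - 0.005) = 0.4050

0.4050


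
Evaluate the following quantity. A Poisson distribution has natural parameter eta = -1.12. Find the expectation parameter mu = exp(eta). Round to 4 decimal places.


Expectation parameter for Poisson exponential family:
mu = exp(eta).
eta = -1.12.
mu = exp(-1.12) = 0.3263

0.3263


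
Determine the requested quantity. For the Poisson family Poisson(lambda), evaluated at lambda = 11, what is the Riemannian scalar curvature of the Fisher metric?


This family has a single free parameter, so its statistical manifold
is 1-dimensional. The Riemann curvature tensor of any 1-dimensional
Riemannian manifold vanishes identically, so R = 0.

0


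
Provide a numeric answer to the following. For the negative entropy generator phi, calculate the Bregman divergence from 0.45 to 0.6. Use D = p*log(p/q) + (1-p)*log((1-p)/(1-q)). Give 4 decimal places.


Bregman divergence with negative entropy generator:
D = p*log(p/q) + (1-p)*log((1-p)/(1-q)).
p = 0.45, q = 0.6.
p*log(p/q) = 0.45*log(0.45/0.6) = -0.129457.
(1-p)*log((1-p)/(1-q)) = 0.55*log(0.55/0.4) = 0.17515.
D = -0.129457 + 0.17515 = 0.0457

0.0457


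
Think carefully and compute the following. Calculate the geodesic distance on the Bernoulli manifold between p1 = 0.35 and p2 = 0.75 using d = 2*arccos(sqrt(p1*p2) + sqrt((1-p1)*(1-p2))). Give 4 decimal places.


Geodesic distance on Bernoulli manifold:
d(p1,p2) = 2*arccos(sqrt(p1*p2) + sqrt((1-p1)*(1-p2))).
sqrt(p1*p2) = sqrt(0.35*0.75) = 0.512348.
sqrt((1-p1)*(1-p2)) = sqrt(0.65*0.25) = 0.403113.
arg = 0.512348 + 0.403113 = 0.91546.
d = 2*arccos(0.91546) = 0.8283

0.8283


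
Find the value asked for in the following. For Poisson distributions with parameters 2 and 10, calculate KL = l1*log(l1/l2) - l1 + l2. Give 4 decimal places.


KL divergence for Poisson:
KL = l1*log(l1/l2) - l1 + l2.
l1 = 2, l2 = 10.
log(2/10) = -1.609438.
l1*log(l1/l2) = 2 * -1.609438 = -3.218876.
KL = -3.218876 - 2 + 10 = 4.7811

4.7811


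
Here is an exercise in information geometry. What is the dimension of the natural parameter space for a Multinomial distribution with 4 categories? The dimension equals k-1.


Exponential family dimension calculation:
For Multinomial with k=4 categories, dim = k-1 = 3.

3


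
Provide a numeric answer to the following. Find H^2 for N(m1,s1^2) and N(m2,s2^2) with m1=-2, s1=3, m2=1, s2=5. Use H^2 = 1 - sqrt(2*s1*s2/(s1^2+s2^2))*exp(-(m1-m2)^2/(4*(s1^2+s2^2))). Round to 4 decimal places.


Squared Hellinger distance for Gaussians:
H^2 = 1 - sqrt(2*s1*s2/(s1^2+s2^2)) * exp(-(m1-m2)^2/(4*(s1^2+s2^2))).
s1^2 = 9, s2^2 = 25, s1^2+s2^2 = 34.
sqrt(2*3*5/(34)) = 0.939336.
(m1-m2)^2 = (-3)^2 = 9.
exp(-9/(4*34)) = exp(-0.066176) = 0.935966.
H^2 = 1 - 0.939336*0.935966 = 0.1208

0.1208


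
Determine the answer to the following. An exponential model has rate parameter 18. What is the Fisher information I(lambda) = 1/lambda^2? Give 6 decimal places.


Fisher information for exponential: I(lambda) = 1/lambda^2.
lambda = 18, lambda^2 = 324.
I = 1/324 = 0.003086

0.003086


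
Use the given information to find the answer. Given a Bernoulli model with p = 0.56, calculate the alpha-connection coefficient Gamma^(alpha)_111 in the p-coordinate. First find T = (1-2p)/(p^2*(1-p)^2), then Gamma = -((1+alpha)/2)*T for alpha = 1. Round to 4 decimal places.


Skewness (Amari-Chentsov) tensor: T = (1-2p)/(p^2*(1-p)^2).
p = 0.56, 1-2p = -0.12, p^2 = 0.3136, (1-p)^2 = 0.1936.
T = -0.12/(0.3136 * 0.1936) = -1.976514.
In the p-coordinate, Gamma^(alpha) = Gamma^(0) - (alpha/2)*T with Gamma^(0) = (1/2)*g'(p) = -T/2,
so Gamma^(alpha) = -((1+alpha)/2)*T.
alpha = 1, -(1+alpha)/2 = -1.0.
Gamma = -1.0 * -1.976514 = 1.9765

1.9765


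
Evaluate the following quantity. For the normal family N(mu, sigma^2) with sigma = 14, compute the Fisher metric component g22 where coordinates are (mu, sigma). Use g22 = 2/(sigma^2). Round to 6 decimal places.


For the 2-parameter normal family, the Fisher metric has:
  g11 = 1/sigma^2, g22 = 2/sigma^2.
sigma = 14, sigma^2 = 196.
g22 = 0.010204

0.010204


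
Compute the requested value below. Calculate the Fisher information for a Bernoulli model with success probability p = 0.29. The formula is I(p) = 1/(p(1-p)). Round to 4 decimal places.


For Bernoulli(p), Fisher information is I(p) = 1/(p*(1-p)).
p = 0.29, 1-p = 0.71.
p*(1-p) = 0.2059.
I(p) = 1/0.2059 = 4.8567

4.8567


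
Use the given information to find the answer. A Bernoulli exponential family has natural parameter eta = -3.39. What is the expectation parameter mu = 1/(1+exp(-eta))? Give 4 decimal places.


Dual coordinate (expectation parameter) for Bernoulli:
mu = 1/(1+exp(-eta)).
eta = -3.39.
exp(-eta) = exp(3.39) = 29.665952.
mu = 1/(1+29.665952) = 0.0326

0.0326


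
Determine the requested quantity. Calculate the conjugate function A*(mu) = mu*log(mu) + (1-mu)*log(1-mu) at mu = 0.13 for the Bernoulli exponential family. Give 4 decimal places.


Legendre transform for Bernoulli:
A*(mu) = mu*log(mu) + (1-mu)*log(1-mu).
mu = 0.13, 1-mu = 0.87.
mu*log(mu) = 0.13*log(0.13) = -0.265229.
(1-mu)*log(1-mu) = 0.87*log(0.87) = -0.121158.
A* = -0.265229 + -0.121158 = -0.3864

-0.3864


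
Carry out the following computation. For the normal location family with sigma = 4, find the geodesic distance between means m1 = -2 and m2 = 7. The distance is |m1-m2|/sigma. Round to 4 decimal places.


On the fixed-variance normal subfamily, geodesic distance = |m1-m2|/sigma.
|-2 - 7| = 9.
sigma = 4.
d = 9/4 = 2.2500

2.2500


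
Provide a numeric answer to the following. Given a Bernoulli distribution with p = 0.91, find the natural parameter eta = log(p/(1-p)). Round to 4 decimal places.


Natural parameter for Bernoulli: eta = log(p/(1-p)).
p = 0.91, 1-p = 0.09.
p/(1-p) = 10.111111.
eta = log(10.111111) = 2.3136

2.3136


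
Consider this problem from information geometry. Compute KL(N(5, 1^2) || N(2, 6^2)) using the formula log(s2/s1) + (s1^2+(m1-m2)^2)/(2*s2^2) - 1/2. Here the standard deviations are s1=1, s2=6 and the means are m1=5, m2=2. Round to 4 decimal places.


KL divergence between normal distributions:
KL = log(s2/s1) + (s1^2 + (m1-m2)^2)/(2*s2^2) - 1/2.
log(6/1) = 1.791759.
(1^2 + (5-2)^2)/(2*6^2) = (1 + 9)/72 = 0.138889.
KL = 1.791759 + 0.138889 - 0.5 = 1.4306

1.4306


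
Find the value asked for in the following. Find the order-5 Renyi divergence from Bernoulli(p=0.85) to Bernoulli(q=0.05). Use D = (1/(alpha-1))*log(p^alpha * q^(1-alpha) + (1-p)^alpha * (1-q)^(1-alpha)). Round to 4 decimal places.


Renyi divergence of order alpha between Bernoulli distributions:
D = (1/(alpha-1))*log(p^alpha * q^(1-alpha) + (1-p)^alpha * (1-q)^(1-alpha)).
alpha = 5, p = 0.85, q = 0.05.
p^alpha * q^(1-alpha) = 0.85^5 * 0.05^-4 = 70992.85.
(1-p)^alpha * (1-q)^(1-alpha) = 0.15^5 * 0.95^-4 = 9.3e-05.
sum = 70992.85 + 9.3e-05 = 70992.850093.
D = (1/4)*log(70992.850093) = 2.7926

2.7926


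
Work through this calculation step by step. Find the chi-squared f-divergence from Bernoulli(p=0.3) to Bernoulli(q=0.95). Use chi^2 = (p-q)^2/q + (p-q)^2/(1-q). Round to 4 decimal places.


Chi-squared divergence between Bernoulli distributions:
chi^2 = (p-q)^2/q + (p-q)^2/(1-q).
p = 0.3, q = 0.95, p-q = -0.65.
(p-q)^2 = 0.4225.
term1 = 0.4225/0.95 = 0.444737.
term2 = 0.4225/0.05 = 8.45.
chi^2 = 0.444737 + 8.45 = 8.8947

8.8947


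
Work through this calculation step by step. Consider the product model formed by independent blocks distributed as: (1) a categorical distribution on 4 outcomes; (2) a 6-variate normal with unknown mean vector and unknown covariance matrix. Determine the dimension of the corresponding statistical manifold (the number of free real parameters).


The dimension of a statistical manifold equals the number of free
(independent) real parameters of the model. For a product of independent
blocks the parameter counts add.
- categorical on 4 outcomes (probabilities sum to 1): 4-1 = 3.
- 6-variate normal: 6 (mean) + 6*7/2 = 21 (symmetric covariance) = 27.
Total = 3 + 27 = 30.
Dimension = 30

30


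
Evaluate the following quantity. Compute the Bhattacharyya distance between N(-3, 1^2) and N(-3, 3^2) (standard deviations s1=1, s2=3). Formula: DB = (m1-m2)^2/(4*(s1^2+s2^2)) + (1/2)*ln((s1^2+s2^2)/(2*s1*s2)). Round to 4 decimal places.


Bhattacharyya distance between two Gaussians:
DB = (m1-m2)^2/(4*(s1^2+s2^2)) + (1/2)*ln((s1^2+s2^2)/(2*s1*s2)).
(m1-m2)^2 = (0)^2 = 0.
s1^2+s2^2 = 1 + 9 = 10.
term1 = 0/40 = 0.0.
term2 = 0.5*ln(10/6.0) = 0.255413.
DB = 0.0 + 0.255413 = 0.2554

0.2554


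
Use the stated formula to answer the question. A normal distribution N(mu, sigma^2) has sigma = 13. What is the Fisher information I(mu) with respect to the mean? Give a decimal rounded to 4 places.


The Fisher information for the mean of a normal distribution is I(mu) = 1/sigma^2.
sigma = 13, so sigma^2 = 169.
I(mu) = 1/169 = 0.0059

0.0059


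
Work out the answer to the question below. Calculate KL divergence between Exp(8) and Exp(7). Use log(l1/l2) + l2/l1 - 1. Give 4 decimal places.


KL divergence for exponential family:
KL = log(l1/l2) + l2/l1 - 1.
log(8/7) = 0.133531.
7/8 = 0.875.
KL = 0.133531 + 0.875 - 1 = 0.0085

0.0085


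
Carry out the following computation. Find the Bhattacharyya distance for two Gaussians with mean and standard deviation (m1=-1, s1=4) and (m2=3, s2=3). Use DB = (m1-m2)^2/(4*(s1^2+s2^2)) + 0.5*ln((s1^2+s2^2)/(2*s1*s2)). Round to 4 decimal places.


Bhattacharyya distance between two Gaussians:
DB = (m1-m2)^2/(4*(s1^2+s2^2)) + (1/2)*ln((s1^2+s2^2)/(2*s1*s2)).
(m1-m2)^2 = (-4)^2 = 16.
s1^2+s2^2 = 16 + 9 = 25.
term1 = 16/100 = 0.16.
term2 = 0.5*ln(25/24.0) = 0.020411.
DB = 0.16 + 0.020411 = 0.1804

0.1804


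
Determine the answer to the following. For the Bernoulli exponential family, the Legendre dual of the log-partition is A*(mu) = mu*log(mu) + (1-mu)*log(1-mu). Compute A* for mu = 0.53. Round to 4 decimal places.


Legendre transform for Bernoulli:
A*(mu) = mu*log(mu) + (1-mu)*log(1-mu).
mu = 0.53, 1-mu = 0.47.
mu*log(mu) = 0.53*log(0.53) = -0.336485.
(1-mu)*log(1-mu) = 0.47*log(0.47) = -0.354861.
A* = -0.336485 + -0.354861 = -0.6913

-0.6913


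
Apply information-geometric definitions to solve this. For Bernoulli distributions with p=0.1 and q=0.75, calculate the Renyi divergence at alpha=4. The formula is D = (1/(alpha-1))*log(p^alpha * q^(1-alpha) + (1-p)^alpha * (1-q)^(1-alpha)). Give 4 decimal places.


Renyi divergence of order alpha between Bernoulli distributions:
D = (1/(alpha-1))*log(p^alpha * q^(1-alpha) + (1-p)^alpha * (1-q)^(1-alpha)).
alpha = 4, p = 0.1, q = 0.75.
p^alpha * q^(1-alpha) = 0.1^4 * 0.75^-3 = 0.000237.
(1-p)^alpha * (1-q)^(1-alpha) = 0.9^4 * 0.25^-3 = 41.9904.
sum = 0.000237 + 41.9904 = 41.990637.
D = (1/3)*log(41.990637) = 1.2458

1.2458


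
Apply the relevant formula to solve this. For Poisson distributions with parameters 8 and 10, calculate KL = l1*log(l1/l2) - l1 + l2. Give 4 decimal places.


KL divergence for Poisson:
KL = l1*log(l1/l2) - l1 + l2.
l1 = 8, l2 = 10.
log(8/10) = -0.223144.
l1*log(l1/l2) = 8 * -0.223144 = -1.785148.
KL = -1.785148 - 8 + 10 = 0.2149

0.2149


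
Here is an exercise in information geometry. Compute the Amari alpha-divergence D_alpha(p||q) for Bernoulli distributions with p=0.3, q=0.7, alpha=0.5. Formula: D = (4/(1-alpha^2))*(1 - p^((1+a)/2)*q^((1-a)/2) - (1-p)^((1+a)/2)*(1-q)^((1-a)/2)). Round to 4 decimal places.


Amari alpha-divergence:
D = (4/(1-alpha^2))*(1 - p^((1+a)/2)*q^((1-a)/2) - (1-p)^((1+a)/2)*(1-q)^((1-a)/2)).
alpha = 0.5, p = 0.3, q = 0.7.
e1 = (1+alpha)/2 = 0.75, e2 = (1-alpha)/2 = 0.25.
t1 = p^e1 * q^e2 = 0.3^0.75 * 0.7^0.25 = 0.370779.
t2 = (1-p)^e1 * (1-q)^e2 = 0.7^0.75 * 0.3^0.25 = 0.566375.
4/(1-alpha^2) = 5.333333.
D = 5.333333*(1 - 0.370779 - 0.566375) = 0.3352

0.3352


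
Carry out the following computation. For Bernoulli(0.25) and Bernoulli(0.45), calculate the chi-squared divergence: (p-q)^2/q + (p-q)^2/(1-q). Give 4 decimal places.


Chi-squared divergence between Bernoulli distributions:
chi^2 = (p-q)^2/q + (p-q)^2/(1-q).
p = 0.25, q = 0.45, p-q = -0.2.
(p-q)^2 = 0.04.
term1 = 0.04/0.45 = 0.088889.
term2 = 0.04/0.55 = 0.072727.
chi^2 = 0.088889 + 0.072727 = 0.1616

0.1616


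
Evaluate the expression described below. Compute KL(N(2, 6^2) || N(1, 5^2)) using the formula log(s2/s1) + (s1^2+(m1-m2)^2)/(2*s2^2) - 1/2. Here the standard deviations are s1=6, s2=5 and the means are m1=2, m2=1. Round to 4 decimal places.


KL divergence between normal distributions:
KL = log(s2/s1) + (s1^2 + (m1-m2)^2)/(2*s2^2) - 1/2.
log(5/6) = -0.182322.
(6^2 + (2-1)^2)/(2*5^2) = (36 + 1)/50 = 0.74.
KL = -0.182322 + 0.74 - 0.5 = 0.0577

0.0577


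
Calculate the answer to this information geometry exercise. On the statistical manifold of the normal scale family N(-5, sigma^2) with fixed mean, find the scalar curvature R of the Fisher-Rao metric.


This family has a single free parameter, so its statistical manifold
is 1-dimensional. The Riemann curvature tensor of any 1-dimensional
Riemannian manifold vanishes identically, so R = 0.

0


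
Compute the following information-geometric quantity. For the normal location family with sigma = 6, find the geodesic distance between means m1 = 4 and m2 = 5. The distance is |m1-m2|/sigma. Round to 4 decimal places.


On the fixed-variance normal subfamily, geodesic distance = |m1-m2|/sigma.
|4 - 5| = 1.
sigma = 6.
d = 1/6 = 0.1667

0.1667


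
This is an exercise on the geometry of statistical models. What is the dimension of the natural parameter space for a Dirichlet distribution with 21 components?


Exponential family dimension calculation:
Dirichlet with 21 components has 21 natural parameters.

21


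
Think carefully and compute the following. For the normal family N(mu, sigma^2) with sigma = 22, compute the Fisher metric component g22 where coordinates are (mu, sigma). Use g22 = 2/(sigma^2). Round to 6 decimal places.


For the 2-parameter normal family, the Fisher metric has:
  g11 = 1/sigma^2, g22 = 2/sigma^2.
sigma = 22, sigma^2 = 484.
g22 = 0.004132

0.004132


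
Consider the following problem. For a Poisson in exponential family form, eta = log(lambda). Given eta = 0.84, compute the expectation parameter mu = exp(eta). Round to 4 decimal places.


Expectation parameter for Poisson exponential family:
mu = exp(eta).
eta = 0.84.
mu = exp(0.84) = 2.3164

2.3164


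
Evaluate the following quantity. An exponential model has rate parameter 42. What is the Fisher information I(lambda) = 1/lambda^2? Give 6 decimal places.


Fisher information for exponential: I(lambda) = 1/lambda^2.
lambda = 42, lambda^2 = 1764.
I = 1/1764 = 0.000567

0.000567


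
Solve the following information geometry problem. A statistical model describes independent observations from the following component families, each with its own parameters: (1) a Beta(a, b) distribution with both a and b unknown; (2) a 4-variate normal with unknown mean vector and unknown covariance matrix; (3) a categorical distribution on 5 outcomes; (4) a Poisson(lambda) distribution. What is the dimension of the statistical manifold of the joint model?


The dimension of a statistical manifold equals the number of free
(independent) real parameters of the model. For a product of independent
blocks the parameter counts add.
- Beta (a, b): 2.
- 4-variate normal: 4 (mean) + 4*5/2 = 10 (symmetric covariance) = 14.
- categorical on 5 outcomes (probabilities sum to 1): 5-1 = 4.
- Poisson (lambda): 1.
Total = 2 + 14 + 4 + 1 = 21.
Dimension = 21

21


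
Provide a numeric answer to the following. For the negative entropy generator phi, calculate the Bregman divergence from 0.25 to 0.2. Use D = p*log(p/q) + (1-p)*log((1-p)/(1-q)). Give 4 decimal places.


Bregman divergence with negative entropy generator:
D = p*log(p/q) + (1-p)*log((1-p)/(1-q)).
p = 0.25, q = 0.2.
p*log(p/q) = 0.25*log(0.25/0.2) = 0.055786.
(1-p)*log((1-p)/(1-q)) = 0.75*log(0.75/0.8) = -0.048404.
D = 0.055786 + -0.048404 = 0.0074

0.0074


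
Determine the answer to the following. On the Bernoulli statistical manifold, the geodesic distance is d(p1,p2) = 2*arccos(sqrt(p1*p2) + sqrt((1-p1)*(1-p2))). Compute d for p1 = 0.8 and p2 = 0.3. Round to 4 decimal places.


Geodesic distance on Bernoulli manifold:
d(p1,p2) = 2*arccos(sqrt(p1*p2) + sqrt((1-p1)*(1-p2))).
sqrt(p1*p2) = sqrt(0.8*0.3) = 0.489898.
sqrt((1-p1)*(1-p2)) = sqrt(0.2*0.7) = 0.374166.
arg = 0.489898 + 0.374166 = 0.864064.
d = 2*arccos(0.864064) = 1.0550

1.0550


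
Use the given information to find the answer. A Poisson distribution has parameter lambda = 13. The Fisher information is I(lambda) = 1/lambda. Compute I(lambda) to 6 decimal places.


Fisher information for Poisson: I(lambda) = 1/lambda.
lambda = 13.
I(lambda) = 1/13 = 0.076923

0.076923


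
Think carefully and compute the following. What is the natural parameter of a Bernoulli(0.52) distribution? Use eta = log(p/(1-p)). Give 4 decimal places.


Natural parameter for Bernoulli: eta = log(p/(1-p)).
p = 0.52, 1-p = 0.48.
p/(1-p) = 1.083333.
eta = log(1.083333) = 0.0800

0.0800


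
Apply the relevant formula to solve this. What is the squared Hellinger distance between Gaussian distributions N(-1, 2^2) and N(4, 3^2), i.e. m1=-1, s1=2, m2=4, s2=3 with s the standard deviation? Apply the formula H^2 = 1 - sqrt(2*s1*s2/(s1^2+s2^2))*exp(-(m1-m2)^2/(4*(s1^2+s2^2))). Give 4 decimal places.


Squared Hellinger distance for Gaussians:
H^2 = 1 - sqrt(2*s1*s2/(s1^2+s2^2)) * exp(-(m1-m2)^2/(4*(s1^2+s2^2))).
s1^2 = 4, s2^2 = 9, s1^2+s2^2 = 13.
sqrt(2*2*3/(13)) = 0.960769.
(m1-m2)^2 = (-5)^2 = 25.
exp(-25/(4*13)) = exp(-0.480769) = 0.618308.
H^2 = 1 - 0.960769*0.618308 = 0.4059

0.4059


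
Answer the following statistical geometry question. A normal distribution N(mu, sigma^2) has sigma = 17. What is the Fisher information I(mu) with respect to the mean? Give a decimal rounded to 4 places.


The Fisher information for the mean of a normal distribution is I(mu) = 1/sigma^2.
sigma = 17, so sigma^2 = 289.
I(mu) = 1/289 = 0.0035

0.0035


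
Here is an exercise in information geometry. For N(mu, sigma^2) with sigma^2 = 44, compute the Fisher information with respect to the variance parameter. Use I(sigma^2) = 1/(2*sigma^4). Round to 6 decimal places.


Fisher information for variance: I(sigma^2) = 1/(2*sigma^4).
sigma^2 = 44, so sigma^4 = 1936.
I = 1/(2*1936) = 1/3872 = 0.000258

0.000258


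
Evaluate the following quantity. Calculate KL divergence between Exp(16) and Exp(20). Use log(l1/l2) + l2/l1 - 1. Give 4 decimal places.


KL divergence for exponential family:
KL = log(l1/l2) + l2/l1 - 1.
log(16/20) = -0.223144.
20/16 = 1.25.
KL = -0.223144 + 1.25 - 1 = 0.0269

0.0269


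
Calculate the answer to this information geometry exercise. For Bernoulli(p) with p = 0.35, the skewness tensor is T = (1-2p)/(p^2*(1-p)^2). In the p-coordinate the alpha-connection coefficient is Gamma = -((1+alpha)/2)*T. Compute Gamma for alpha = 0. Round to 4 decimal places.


Skewness (Amari-Chentsov) tensor: T = (1-2p)/(p^2*(1-p)^2).
p = 0.35, 1-2p = 0.3, p^2 = 0.1225, (1-p)^2 = 0.4225.
T = 0.3/(0.1225 * 0.4225) = 5.796401.
In the p-coordinate, Gamma^(alpha) = Gamma^(0) - (alpha/2)*T with Gamma^(0) = (1/2)*g'(p) = -T/2,
so Gamma^(alpha) = -((1+alpha)/2)*T.
alpha = 0, -(1+alpha)/2 = -0.5.
Gamma = -0.5 * 5.796401 = -2.8982

-2.8982


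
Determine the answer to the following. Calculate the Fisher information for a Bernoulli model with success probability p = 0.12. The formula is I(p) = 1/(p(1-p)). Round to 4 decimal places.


For Bernoulli(p), Fisher information is I(p) = 1/(p*(1-p)).
p = 0.12, 1-p = 0.88.
p*(1-p) = 0.1056.
I(p) = 1/0.1056 = 9.4697

9.4697


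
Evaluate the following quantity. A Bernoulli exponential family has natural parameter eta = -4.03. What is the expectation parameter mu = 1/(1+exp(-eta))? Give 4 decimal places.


Dual coordinate (expectation parameter) for Bernoulli:
mu = 1/(1+exp(-eta)).
eta = -4.03.
exp(-eta) = exp(4.03) = 56.260911.
mu = 1/(1+56.260911) = 0.0175

0.0175


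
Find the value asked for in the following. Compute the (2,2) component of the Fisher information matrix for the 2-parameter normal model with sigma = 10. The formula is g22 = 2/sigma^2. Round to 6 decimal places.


For the 2-parameter normal family, the Fisher metric has:
  g11 = 1/sigma^2, g22 = 2/sigma^2.
sigma = 10, sigma^2 = 100.
g22 = 0.020000

0.020000


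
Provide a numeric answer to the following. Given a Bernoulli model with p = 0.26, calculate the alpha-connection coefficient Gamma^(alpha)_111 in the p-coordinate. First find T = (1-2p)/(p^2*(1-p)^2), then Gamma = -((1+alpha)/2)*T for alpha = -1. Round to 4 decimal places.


Skewness (Amari-Chentsov) tensor: T = (1-2p)/(p^2*(1-p)^2).
p = 0.26, 1-2p = 0.48, p^2 = 0.0676, (1-p)^2 = 0.5476.
T = 0.48/(0.0676 * 0.5476) = 12.966749.
In the p-coordinate, Gamma^(alpha) = Gamma^(0) - (alpha/2)*T with Gamma^(0) = (1/2)*g'(p) = -T/2,
so Gamma^(alpha) = -((1+alpha)/2)*T.
alpha = -1, -(1+alpha)/2 = 0.0.
Gamma = 0.0 * 12.966749 = 0.0000

0.0000


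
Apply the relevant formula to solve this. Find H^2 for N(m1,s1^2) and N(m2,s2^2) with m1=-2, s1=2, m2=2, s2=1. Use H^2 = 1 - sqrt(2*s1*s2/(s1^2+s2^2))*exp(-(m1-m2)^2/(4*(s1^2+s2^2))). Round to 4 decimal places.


Squared Hellinger distance for Gaussians:
H^2 = 1 - sqrt(2*s1*s2/(s1^2+s2^2)) * exp(-(m1-m2)^2/(4*(s1^2+s2^2))).
s1^2 = 4, s2^2 = 1, s1^2+s2^2 = 5.
sqrt(2*2*1/(5)) = 0.894427.
(m1-m2)^2 = (-4)^2 = 16.
exp(-16/(4*5)) = exp(-0.8) = 0.449329.
H^2 = 1 - 0.894427*0.449329 = 0.5981

0.5981


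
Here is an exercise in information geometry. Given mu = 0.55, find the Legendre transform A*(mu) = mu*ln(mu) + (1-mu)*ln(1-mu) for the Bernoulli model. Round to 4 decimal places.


Legendre transform for Bernoulli:
A*(mu) = mu*log(mu) + (1-mu)*log(1-mu).
mu = 0.55, 1-mu = 0.45.
mu*log(mu) = 0.55*log(0.55) = -0.32881.
(1-mu)*log(1-mu) = 0.45*log(0.45) = -0.359328.
A* = -0.32881 + -0.359328 = -0.6881

-0.6881


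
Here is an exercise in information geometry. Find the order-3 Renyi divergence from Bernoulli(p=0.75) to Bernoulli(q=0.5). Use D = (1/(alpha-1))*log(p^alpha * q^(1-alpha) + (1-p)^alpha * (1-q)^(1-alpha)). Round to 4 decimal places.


Renyi divergence of order alpha between Bernoulli distributions:
D = (1/(alpha-1))*log(p^alpha * q^(1-alpha) + (1-p)^alpha * (1-q)^(1-alpha)).
alpha = 3, p = 0.75, q = 0.5.
p^alpha * q^(1-alpha) = 0.75^3 * 0.5^-2 = 1.6875.
(1-p)^alpha * (1-q)^(1-alpha) = 0.25^3 * 0.5^-2 = 0.0625.
sum = 1.6875 + 0.0625 = 1.75.
D = (1/2)*log(1.75) = 0.2798

0.2798


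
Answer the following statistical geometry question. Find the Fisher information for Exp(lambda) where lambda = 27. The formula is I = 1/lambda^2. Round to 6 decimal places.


Fisher information for exponential: I(lambda) = 1/lambda^2.
lambda = 27, lambda^2 = 729.
I = 1/729 = 0.001372

0.001372


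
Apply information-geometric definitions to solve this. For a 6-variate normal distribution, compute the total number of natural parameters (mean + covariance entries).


Exponential family dimension calculation:
For 6-dim MVN: mean has 6 params, covariance has 6*7/2 = 21 unique entries.
Total dim = 6 + 21 = 27.

27


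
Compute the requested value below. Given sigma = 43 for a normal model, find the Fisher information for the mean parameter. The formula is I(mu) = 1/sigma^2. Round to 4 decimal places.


The Fisher information for the mean of a normal distribution is I(mu) = 1/sigma^2.
sigma = 43, so sigma^2 = 1849.
I(mu) = 1/1849 = 0.0005

0.0005


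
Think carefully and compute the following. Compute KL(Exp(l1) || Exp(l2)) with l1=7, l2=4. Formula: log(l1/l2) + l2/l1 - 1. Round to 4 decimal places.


KL divergence for exponential family:
KL = log(l1/l2) + l2/l1 - 1.
log(7/4) = 0.559616.
4/7 = 0.571429.
KL = 0.559616 + 0.571429 - 1 = 0.1310

0.1310


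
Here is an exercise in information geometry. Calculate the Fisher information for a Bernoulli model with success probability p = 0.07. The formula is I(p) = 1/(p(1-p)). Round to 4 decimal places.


For Bernoulli(p), Fisher information is I(p) = 1/(p*(1-p)).
p = 0.07, 1-p = 0.93.
p*(1-p) = 0.0651.
I(p) = 1/0.0651 = 15.3610

15.3610


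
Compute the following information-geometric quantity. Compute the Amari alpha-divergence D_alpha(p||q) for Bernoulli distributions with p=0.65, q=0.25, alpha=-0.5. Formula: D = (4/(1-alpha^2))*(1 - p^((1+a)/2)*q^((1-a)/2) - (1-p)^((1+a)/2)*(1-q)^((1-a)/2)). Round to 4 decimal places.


Amari alpha-divergence:
D = (4/(1-alpha^2))*(1 - p^((1+a)/2)*q^((1-a)/2) - (1-p)^((1+a)/2)*(1-q)^((1-a)/2)).
alpha = -0.5, p = 0.65, q = 0.25.
e1 = (1+alpha)/2 = 0.25, e2 = (1-alpha)/2 = 0.75.
t1 = p^e1 * q^e2 = 0.65^0.25 * 0.25^0.75 = 0.317456.
t2 = (1-p)^e1 * (1-q)^e2 = 0.35^0.25 * 0.75^0.75 = 0.619888.
4/(1-alpha^2) = 5.333333.
D = 5.333333*(1 - 0.317456 - 0.619888) = 0.3342

0.3342


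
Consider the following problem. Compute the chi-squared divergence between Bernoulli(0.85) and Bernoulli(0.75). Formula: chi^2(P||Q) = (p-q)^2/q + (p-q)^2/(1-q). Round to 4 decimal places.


Chi-squared divergence between Bernoulli distributions:
chi^2 = (p-q)^2/q + (p-q)^2/(1-q).
p = 0.85, q = 0.75, p-q = 0.1.
(p-q)^2 = 0.01.
term1 = 0.01/0.75 = 0.013333.
term2 = 0.01/0.25 = 0.04.
chi^2 = 0.013333 + 0.04 = 0.0533

0.0533
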